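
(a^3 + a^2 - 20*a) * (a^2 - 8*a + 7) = a^5 - 7*a^4 - 21*a^3 + 167*a^2 - 140*a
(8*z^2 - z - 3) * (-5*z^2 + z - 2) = -40*z^4 + 13*z^3 - 2*z^2 - z + 6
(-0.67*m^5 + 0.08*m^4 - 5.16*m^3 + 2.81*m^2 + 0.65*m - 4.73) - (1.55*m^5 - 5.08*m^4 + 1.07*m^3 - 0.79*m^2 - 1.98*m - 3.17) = -2.22*m^5 + 5.16*m^4 - 6.23*m^3 + 3.6*m^2 + 2.63*m - 1.56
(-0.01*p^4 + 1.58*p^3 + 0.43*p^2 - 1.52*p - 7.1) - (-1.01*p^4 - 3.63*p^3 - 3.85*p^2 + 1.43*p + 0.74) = 1.0*p^4 + 5.21*p^3 + 4.28*p^2 - 2.95*p - 7.84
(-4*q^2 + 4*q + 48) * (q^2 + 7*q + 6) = -4*q^4 - 24*q^3 + 52*q^2 + 360*q + 288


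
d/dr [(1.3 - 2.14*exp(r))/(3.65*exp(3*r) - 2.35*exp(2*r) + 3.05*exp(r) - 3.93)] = (15.622*exp(3*r) - 19.264*exp(2*r) + 6.11*exp(r) + 4.4452)*exp(r)/(13.3225*exp(6*r) - 17.155*exp(5*r) + 27.7875*exp(4*r) - 43.024*exp(3*r) + 27.7735*exp(2*r) - 23.973*exp(r) + 15.4449)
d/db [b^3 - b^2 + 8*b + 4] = 3*b^2 - 2*b + 8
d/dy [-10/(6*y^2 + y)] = 10*(12*y + 1)/(y^2*(6*y + 1)^2)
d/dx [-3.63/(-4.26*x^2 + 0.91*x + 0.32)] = (3.3033 - 30.9276*x)/(-4.26*x^2 + 0.91*x + 0.32)^2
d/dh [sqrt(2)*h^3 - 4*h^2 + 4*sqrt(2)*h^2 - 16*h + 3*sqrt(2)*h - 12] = 3*sqrt(2)*h^2 - 8*h + 8*sqrt(2)*h - 16 + 3*sqrt(2)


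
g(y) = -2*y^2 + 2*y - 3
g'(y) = 2 - 4*y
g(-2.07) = -15.71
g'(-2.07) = 10.28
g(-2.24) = -17.52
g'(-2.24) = 10.96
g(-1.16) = -8.01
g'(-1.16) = 6.64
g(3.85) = -24.94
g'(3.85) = -13.40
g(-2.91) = -25.76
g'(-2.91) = 13.64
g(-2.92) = -25.89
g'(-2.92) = 13.68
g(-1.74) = -12.54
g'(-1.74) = 8.96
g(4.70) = -37.78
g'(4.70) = -16.80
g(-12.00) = -315.00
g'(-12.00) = 50.00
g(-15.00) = -483.00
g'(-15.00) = 62.00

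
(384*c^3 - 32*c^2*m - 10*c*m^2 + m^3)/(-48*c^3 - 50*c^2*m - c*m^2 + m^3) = (-8*c + m)/(c + m)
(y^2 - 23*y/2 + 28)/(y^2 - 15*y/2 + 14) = (y - 8)/(y - 4)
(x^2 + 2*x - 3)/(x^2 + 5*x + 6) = (x - 1)/(x + 2)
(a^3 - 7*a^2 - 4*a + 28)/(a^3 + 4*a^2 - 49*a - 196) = (a^2 - 4)/(a^2 + 11*a + 28)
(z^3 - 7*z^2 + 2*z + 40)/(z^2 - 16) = (z^2 - 3*z - 10)/(z + 4)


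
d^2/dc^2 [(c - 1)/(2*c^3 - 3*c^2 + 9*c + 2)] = 6*(3*(c - 1)*(2*c^2 - 2*c + 3)^2 + (-2*c^2 + 2*c - (c - 1)*(2*c - 1) - 3)*(2*c^3 - 3*c^2 + 9*c + 2))/(2*c^3 - 3*c^2 + 9*c + 2)^3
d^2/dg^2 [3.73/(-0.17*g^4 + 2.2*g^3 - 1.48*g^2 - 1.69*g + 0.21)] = ((7.6092*g^2 - 49.236*g + 11.0408)*(0.17*g^4 - 2.2*g^3 + 1.48*g^2 + 1.69*g - 0.21) - 3.73*(0.68*g^3 - 6.6*g^2 + 2.96*g + 1.69)*(1.36*g^3 - 13.2*g^2 + 5.92*g + 3.38))/(0.17*g^4 - 2.2*g^3 + 1.48*g^2 + 1.69*g - 0.21)^3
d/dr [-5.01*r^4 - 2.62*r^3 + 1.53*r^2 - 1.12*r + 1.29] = -20.04*r^3 - 7.86*r^2 + 3.06*r - 1.12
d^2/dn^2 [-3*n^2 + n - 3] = -6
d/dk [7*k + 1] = 7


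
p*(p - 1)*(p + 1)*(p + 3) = p^4 + 3*p^3 - p^2 - 3*p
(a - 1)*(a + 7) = a^2 + 6*a - 7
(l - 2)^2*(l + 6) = l^3 + 2*l^2 - 20*l + 24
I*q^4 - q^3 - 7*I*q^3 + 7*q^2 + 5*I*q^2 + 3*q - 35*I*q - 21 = (q - 7)*(q - I)*(q + 3*I)*(I*q + 1)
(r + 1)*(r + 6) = r^2 + 7*r + 6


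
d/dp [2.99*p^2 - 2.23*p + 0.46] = 5.98*p - 2.23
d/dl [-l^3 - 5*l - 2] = -3*l^2 - 5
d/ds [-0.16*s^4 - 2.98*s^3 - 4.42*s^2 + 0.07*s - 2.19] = -0.64*s^3 - 8.94*s^2 - 8.84*s + 0.07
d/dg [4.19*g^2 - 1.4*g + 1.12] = 8.38*g - 1.4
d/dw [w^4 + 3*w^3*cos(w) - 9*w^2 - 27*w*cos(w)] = -3*w^3*sin(w) + 4*w^3 + 9*w^2*cos(w) + 27*w*sin(w) - 18*w - 27*cos(w)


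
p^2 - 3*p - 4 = (p - 4)*(p + 1)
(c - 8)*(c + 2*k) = c^2 + 2*c*k - 8*c - 16*k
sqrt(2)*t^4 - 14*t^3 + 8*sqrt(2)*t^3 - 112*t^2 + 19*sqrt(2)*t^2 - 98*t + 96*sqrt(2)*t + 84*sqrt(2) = (t + 7)*(t - 6*sqrt(2))*(t - sqrt(2))*(sqrt(2)*t + sqrt(2))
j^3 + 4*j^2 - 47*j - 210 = (j - 7)*(j + 5)*(j + 6)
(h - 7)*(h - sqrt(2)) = h^2 - 7*h - sqrt(2)*h + 7*sqrt(2)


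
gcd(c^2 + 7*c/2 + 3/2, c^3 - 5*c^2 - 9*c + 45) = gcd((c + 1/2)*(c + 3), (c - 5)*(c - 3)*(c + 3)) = c + 3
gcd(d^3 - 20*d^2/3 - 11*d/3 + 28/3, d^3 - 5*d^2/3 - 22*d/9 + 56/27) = d + 4/3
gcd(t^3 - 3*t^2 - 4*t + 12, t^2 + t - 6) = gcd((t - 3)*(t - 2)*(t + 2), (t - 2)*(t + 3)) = t - 2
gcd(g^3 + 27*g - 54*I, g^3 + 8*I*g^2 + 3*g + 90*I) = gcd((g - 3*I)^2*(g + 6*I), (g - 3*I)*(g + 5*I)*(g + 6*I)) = g^2 + 3*I*g + 18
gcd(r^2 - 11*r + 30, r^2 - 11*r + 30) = r^2 - 11*r + 30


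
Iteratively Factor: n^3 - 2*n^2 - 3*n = (n - 3)*(n^2 + n) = (n - 3)*(n + 1)*(n)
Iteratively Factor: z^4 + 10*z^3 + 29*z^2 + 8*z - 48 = (z - 1)*(z^3 + 11*z^2 + 40*z + 48) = (z - 1)*(z + 4)*(z^2 + 7*z + 12) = (z - 1)*(z + 3)*(z + 4)*(z + 4)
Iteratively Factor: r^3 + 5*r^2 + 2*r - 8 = (r - 1)*(r^2 + 6*r + 8) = (r - 1)*(r + 4)*(r + 2)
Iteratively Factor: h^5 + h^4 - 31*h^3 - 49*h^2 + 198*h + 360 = (h - 5)*(h^4 + 6*h^3 - h^2 - 54*h - 72) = (h - 5)*(h - 3)*(h^3 + 9*h^2 + 26*h + 24) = (h - 5)*(h - 3)*(h + 4)*(h^2 + 5*h + 6) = (h - 5)*(h - 3)*(h + 3)*(h + 4)*(h + 2)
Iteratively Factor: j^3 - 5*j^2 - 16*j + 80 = (j + 4)*(j^2 - 9*j + 20) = (j - 5)*(j + 4)*(j - 4)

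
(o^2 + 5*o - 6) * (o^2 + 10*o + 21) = o^4 + 15*o^3 + 65*o^2 + 45*o - 126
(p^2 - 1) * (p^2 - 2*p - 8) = p^4 - 2*p^3 - 9*p^2 + 2*p + 8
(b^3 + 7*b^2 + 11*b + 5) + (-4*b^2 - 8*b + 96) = b^3 + 3*b^2 + 3*b + 101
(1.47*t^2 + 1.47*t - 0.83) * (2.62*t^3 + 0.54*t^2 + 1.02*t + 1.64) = 3.8514*t^5 + 4.6452*t^4 + 0.1186*t^3 + 3.462*t^2 + 1.5642*t - 1.3612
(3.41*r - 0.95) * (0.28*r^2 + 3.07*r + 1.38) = 0.9548*r^3 + 10.2027*r^2 + 1.7893*r - 1.311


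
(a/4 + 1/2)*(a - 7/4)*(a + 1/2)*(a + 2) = a^4/4 + 11*a^3/16 - 15*a^2/32 - 17*a/8 - 7/8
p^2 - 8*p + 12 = (p - 6)*(p - 2)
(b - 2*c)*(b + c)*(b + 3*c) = b^3 + 2*b^2*c - 5*b*c^2 - 6*c^3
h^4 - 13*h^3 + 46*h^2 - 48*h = h*(h - 8)*(h - 3)*(h - 2)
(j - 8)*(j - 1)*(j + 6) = j^3 - 3*j^2 - 46*j + 48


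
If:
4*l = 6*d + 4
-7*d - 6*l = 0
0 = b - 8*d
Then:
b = -3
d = -3/8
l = 7/16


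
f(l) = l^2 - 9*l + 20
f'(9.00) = 9.00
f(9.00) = 20.00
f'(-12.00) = -33.00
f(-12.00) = 272.00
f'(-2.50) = -14.00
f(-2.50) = 48.75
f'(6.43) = 3.86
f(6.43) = 3.47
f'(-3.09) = -15.18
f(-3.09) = 57.36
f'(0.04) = -8.92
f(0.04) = 19.64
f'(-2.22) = -13.44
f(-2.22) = 44.91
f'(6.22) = 3.44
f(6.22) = 2.71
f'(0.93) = -7.14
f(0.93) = 12.49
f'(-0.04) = -9.08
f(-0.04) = 20.36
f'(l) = 2*l - 9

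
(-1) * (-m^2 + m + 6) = m^2 - m - 6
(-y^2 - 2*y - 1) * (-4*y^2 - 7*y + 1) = 4*y^4 + 15*y^3 + 17*y^2 + 5*y - 1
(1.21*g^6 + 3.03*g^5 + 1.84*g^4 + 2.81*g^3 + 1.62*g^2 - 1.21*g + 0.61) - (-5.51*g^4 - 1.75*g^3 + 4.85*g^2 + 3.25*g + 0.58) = 1.21*g^6 + 3.03*g^5 + 7.35*g^4 + 4.56*g^3 - 3.23*g^2 - 4.46*g + 0.03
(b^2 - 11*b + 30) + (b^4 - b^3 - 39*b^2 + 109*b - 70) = b^4 - b^3 - 38*b^2 + 98*b - 40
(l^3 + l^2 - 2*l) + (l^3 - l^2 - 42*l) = 2*l^3 - 44*l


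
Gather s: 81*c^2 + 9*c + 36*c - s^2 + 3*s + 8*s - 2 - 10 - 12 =81*c^2 + 45*c - s^2 + 11*s - 24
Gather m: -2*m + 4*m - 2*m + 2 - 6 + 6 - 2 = 0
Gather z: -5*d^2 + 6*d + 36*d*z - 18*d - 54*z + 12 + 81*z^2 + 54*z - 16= -5*d^2 + 36*d*z - 12*d + 81*z^2 - 4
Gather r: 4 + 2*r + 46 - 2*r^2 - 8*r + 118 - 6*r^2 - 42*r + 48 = -8*r^2 - 48*r + 216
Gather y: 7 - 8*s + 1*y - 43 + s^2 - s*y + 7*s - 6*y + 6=s^2 - s + y*(-s - 5) - 30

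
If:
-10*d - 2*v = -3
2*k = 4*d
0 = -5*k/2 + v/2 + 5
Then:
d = 23/30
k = 23/15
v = -7/3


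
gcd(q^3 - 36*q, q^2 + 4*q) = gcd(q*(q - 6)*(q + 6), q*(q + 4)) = q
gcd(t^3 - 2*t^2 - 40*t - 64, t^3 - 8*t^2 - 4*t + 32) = t^2 - 6*t - 16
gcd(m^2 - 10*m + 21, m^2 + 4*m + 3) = 1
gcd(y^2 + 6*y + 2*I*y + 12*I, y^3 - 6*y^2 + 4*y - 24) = y + 2*I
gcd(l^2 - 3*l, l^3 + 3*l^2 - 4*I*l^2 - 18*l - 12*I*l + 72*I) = l - 3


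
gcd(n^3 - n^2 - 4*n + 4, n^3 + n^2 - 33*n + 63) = 1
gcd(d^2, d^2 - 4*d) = d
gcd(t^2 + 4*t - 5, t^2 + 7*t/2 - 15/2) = t + 5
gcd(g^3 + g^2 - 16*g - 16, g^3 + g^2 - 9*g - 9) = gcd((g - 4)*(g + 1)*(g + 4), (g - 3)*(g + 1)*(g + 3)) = g + 1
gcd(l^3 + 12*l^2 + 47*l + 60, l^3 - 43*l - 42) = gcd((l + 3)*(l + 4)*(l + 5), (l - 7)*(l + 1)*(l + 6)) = 1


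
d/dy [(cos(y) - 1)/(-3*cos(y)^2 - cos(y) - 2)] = 3*(sin(y)^2 + 2*cos(y))*sin(y)/(3*cos(y)^2 + cos(y) + 2)^2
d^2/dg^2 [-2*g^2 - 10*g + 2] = -4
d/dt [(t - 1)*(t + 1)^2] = (t + 1)*(3*t - 1)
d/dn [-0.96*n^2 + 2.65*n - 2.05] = 2.65 - 1.92*n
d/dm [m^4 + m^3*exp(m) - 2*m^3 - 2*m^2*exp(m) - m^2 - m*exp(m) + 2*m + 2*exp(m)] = m^3*exp(m) + 4*m^3 + m^2*exp(m) - 6*m^2 - 5*m*exp(m) - 2*m + exp(m) + 2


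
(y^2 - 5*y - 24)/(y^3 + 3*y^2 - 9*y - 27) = (y - 8)/(y^2 - 9)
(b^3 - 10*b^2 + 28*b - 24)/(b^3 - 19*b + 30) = (b^2 - 8*b + 12)/(b^2 + 2*b - 15)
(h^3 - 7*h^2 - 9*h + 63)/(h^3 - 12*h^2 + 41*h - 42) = (h + 3)/(h - 2)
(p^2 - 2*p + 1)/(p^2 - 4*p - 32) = (-p^2 + 2*p - 1)/(-p^2 + 4*p + 32)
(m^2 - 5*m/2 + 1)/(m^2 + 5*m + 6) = (m^2 - 5*m/2 + 1)/(m^2 + 5*m + 6)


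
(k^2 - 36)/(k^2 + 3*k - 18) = (k - 6)/(k - 3)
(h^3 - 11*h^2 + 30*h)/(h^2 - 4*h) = (h^2 - 11*h + 30)/(h - 4)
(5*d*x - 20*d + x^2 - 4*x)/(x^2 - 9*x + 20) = (5*d + x)/(x - 5)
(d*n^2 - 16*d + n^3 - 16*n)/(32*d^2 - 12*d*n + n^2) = (d*n^2 - 16*d + n^3 - 16*n)/(32*d^2 - 12*d*n + n^2)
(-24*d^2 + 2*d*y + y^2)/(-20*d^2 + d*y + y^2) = (6*d + y)/(5*d + y)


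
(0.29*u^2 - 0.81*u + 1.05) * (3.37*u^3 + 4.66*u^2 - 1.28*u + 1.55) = 0.9773*u^5 - 1.3783*u^4 - 0.6073*u^3 + 6.3793*u^2 - 2.5995*u + 1.6275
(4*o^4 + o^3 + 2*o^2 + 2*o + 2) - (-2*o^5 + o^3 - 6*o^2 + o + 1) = 2*o^5 + 4*o^4 + 8*o^2 + o + 1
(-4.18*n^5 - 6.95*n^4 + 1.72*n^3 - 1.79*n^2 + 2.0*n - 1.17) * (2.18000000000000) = -9.1124*n^5 - 15.151*n^4 + 3.7496*n^3 - 3.9022*n^2 + 4.36*n - 2.5506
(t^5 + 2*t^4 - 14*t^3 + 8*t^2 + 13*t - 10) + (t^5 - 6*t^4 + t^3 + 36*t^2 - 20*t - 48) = 2*t^5 - 4*t^4 - 13*t^3 + 44*t^2 - 7*t - 58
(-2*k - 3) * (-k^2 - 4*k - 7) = 2*k^3 + 11*k^2 + 26*k + 21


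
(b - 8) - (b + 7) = -15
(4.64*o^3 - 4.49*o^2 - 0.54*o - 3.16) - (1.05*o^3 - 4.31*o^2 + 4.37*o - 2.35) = 3.59*o^3 - 0.180000000000001*o^2 - 4.91*o - 0.81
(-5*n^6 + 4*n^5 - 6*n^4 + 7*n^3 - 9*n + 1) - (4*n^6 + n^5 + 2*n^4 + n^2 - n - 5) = -9*n^6 + 3*n^5 - 8*n^4 + 7*n^3 - n^2 - 8*n + 6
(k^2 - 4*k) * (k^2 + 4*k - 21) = k^4 - 37*k^2 + 84*k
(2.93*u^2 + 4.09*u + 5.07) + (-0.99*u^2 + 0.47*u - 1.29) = 1.94*u^2 + 4.56*u + 3.78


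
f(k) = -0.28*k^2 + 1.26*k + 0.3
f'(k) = 1.26 - 0.56*k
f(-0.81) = -0.90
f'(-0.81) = 1.71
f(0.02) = 0.33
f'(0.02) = 1.25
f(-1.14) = -1.50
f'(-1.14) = 1.90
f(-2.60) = -4.87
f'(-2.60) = 2.72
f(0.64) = 0.99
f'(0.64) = 0.90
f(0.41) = 0.77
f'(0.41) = 1.03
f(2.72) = 1.66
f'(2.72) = -0.26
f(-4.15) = -9.75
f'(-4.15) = 3.58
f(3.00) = 1.56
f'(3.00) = -0.42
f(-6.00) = -17.34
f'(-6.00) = 4.62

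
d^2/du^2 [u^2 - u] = 2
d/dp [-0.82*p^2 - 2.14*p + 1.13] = -1.64*p - 2.14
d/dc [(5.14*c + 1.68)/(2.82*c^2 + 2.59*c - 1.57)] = (14.4948*c^2 + 13.3126*c - (5.14*c + 1.68)*(5.64*c + 2.59) - 8.0698)/(2.82*c^2 + 2.59*c - 1.57)^2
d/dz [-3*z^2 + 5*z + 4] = 5 - 6*z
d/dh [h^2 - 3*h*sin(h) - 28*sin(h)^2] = -3*h*cos(h) + 2*h - 3*sin(h) - 28*sin(2*h)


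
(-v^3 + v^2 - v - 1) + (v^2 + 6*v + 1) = -v^3 + 2*v^2 + 5*v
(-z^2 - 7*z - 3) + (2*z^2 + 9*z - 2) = z^2 + 2*z - 5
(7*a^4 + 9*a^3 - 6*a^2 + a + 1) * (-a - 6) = -7*a^5 - 51*a^4 - 48*a^3 + 35*a^2 - 7*a - 6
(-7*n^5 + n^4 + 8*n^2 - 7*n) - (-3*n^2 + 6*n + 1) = -7*n^5 + n^4 + 11*n^2 - 13*n - 1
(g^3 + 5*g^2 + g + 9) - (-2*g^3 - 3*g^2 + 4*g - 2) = 3*g^3 + 8*g^2 - 3*g + 11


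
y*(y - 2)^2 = y^3 - 4*y^2 + 4*y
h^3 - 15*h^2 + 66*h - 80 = (h - 8)*(h - 5)*(h - 2)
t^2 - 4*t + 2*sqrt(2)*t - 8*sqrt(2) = (t - 4)*(t + 2*sqrt(2))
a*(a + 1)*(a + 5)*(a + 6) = a^4 + 12*a^3 + 41*a^2 + 30*a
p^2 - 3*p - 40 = (p - 8)*(p + 5)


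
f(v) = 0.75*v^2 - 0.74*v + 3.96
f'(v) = 1.5*v - 0.74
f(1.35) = 4.33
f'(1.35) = 1.28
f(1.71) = 4.89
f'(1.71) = 1.82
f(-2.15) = 9.02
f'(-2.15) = -3.96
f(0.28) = 3.81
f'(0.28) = -0.32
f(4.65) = 16.74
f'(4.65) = 6.24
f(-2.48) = 10.41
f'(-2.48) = -4.46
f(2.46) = 6.68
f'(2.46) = 2.95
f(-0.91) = 5.25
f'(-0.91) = -2.10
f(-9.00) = 71.37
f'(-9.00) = -14.24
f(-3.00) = 12.93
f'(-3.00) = -5.24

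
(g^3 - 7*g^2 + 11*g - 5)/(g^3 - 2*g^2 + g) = (g - 5)/g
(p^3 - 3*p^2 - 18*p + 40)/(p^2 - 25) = (p^2 + 2*p - 8)/(p + 5)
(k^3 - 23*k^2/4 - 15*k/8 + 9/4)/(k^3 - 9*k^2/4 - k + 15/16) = 2*(k - 6)/(2*k - 5)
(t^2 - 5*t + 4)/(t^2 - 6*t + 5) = (t - 4)/(t - 5)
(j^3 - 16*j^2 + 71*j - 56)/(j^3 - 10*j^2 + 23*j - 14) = (j - 8)/(j - 2)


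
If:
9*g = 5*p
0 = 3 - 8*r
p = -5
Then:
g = -25/9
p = -5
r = 3/8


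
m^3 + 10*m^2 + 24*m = m*(m + 4)*(m + 6)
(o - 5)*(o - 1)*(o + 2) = o^3 - 4*o^2 - 7*o + 10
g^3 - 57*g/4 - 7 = (g - 4)*(g + 1/2)*(g + 7/2)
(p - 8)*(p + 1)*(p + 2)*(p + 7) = p^4 + 2*p^3 - 57*p^2 - 170*p - 112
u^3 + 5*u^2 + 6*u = u*(u + 2)*(u + 3)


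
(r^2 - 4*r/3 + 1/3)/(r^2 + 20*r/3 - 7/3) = (r - 1)/(r + 7)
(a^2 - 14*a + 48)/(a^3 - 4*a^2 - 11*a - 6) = (a - 8)/(a^2 + 2*a + 1)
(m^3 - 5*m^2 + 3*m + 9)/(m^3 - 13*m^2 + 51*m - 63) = (m + 1)/(m - 7)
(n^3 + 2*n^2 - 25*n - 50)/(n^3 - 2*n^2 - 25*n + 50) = (n + 2)/(n - 2)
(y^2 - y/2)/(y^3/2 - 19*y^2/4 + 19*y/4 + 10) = 2*y*(2*y - 1)/(2*y^3 - 19*y^2 + 19*y + 40)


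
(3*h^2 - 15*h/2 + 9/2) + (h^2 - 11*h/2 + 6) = 4*h^2 - 13*h + 21/2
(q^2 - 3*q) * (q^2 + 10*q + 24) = q^4 + 7*q^3 - 6*q^2 - 72*q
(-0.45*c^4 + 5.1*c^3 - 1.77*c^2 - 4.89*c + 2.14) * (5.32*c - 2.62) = -2.394*c^5 + 28.311*c^4 - 22.7784*c^3 - 21.3774*c^2 + 24.1966*c - 5.6068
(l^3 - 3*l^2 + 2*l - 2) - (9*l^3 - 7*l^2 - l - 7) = -8*l^3 + 4*l^2 + 3*l + 5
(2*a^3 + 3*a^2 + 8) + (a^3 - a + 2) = 3*a^3 + 3*a^2 - a + 10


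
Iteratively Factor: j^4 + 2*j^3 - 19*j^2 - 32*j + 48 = (j + 3)*(j^3 - j^2 - 16*j + 16) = (j + 3)*(j + 4)*(j^2 - 5*j + 4) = (j - 1)*(j + 3)*(j + 4)*(j - 4)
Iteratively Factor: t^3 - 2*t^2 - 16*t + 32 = (t - 2)*(t^2 - 16) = (t - 4)*(t - 2)*(t + 4)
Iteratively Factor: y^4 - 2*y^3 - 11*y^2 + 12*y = (y - 1)*(y^3 - y^2 - 12*y) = (y - 4)*(y - 1)*(y^2 + 3*y) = y*(y - 4)*(y - 1)*(y + 3)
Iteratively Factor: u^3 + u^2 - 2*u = (u - 1)*(u^2 + 2*u) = u*(u - 1)*(u + 2)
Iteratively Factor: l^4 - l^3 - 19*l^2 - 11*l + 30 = (l - 1)*(l^3 - 19*l - 30) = (l - 1)*(l + 3)*(l^2 - 3*l - 10) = (l - 5)*(l - 1)*(l + 3)*(l + 2)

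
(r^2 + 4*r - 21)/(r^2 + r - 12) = (r + 7)/(r + 4)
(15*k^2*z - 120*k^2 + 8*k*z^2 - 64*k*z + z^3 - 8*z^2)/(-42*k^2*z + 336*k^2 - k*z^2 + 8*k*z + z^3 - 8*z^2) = (15*k^2 + 8*k*z + z^2)/(-42*k^2 - k*z + z^2)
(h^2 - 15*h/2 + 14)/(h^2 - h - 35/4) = 2*(h - 4)/(2*h + 5)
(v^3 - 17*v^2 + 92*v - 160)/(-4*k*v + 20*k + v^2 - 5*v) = (v^2 - 12*v + 32)/(-4*k + v)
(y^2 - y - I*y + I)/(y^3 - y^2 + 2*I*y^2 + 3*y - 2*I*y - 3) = 1/(y + 3*I)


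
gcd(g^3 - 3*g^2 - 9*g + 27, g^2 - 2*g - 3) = g - 3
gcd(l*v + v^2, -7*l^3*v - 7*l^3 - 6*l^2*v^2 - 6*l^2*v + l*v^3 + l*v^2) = l + v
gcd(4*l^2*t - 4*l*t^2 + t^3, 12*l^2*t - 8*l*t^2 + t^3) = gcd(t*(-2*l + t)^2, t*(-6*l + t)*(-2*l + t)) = -2*l*t + t^2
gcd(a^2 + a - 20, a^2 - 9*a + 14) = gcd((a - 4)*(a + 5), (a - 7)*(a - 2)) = 1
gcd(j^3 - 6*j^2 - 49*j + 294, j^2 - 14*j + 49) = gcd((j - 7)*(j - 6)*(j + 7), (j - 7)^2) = j - 7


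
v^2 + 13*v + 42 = (v + 6)*(v + 7)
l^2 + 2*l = l*(l + 2)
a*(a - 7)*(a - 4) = a^3 - 11*a^2 + 28*a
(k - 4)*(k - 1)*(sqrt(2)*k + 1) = sqrt(2)*k^3 - 5*sqrt(2)*k^2 + k^2 - 5*k + 4*sqrt(2)*k + 4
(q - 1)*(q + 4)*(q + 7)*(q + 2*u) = q^4 + 2*q^3*u + 10*q^3 + 20*q^2*u + 17*q^2 + 34*q*u - 28*q - 56*u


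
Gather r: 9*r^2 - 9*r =9*r^2 - 9*r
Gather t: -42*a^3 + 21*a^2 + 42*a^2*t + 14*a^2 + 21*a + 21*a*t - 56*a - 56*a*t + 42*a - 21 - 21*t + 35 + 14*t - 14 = -42*a^3 + 35*a^2 + 7*a + t*(42*a^2 - 35*a - 7)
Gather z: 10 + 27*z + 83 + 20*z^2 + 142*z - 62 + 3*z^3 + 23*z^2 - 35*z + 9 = 3*z^3 + 43*z^2 + 134*z + 40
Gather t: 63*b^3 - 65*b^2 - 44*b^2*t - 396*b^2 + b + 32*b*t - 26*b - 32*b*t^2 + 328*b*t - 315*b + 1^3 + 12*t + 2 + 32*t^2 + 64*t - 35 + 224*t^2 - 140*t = 63*b^3 - 461*b^2 - 340*b + t^2*(256 - 32*b) + t*(-44*b^2 + 360*b - 64) - 32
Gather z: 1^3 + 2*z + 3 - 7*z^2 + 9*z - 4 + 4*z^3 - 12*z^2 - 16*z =4*z^3 - 19*z^2 - 5*z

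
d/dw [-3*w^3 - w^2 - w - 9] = -9*w^2 - 2*w - 1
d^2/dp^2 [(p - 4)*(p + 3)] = 2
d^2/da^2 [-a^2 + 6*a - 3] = -2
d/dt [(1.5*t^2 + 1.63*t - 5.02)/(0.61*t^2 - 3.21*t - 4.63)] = (-5.8093*t^2 - 7.7656*t - 23.6611)/(0.3721*t^4 - 3.9162*t^3 + 4.6555*t^2 + 29.7246*t + 21.4369)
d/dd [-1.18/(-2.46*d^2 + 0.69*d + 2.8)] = (0.8142 - 5.8056*d)/(-2.46*d^2 + 0.69*d + 2.8)^2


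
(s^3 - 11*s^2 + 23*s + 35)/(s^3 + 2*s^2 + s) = (s^2 - 12*s + 35)/(s*(s + 1))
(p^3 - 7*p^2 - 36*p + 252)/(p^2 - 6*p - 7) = (p^2 - 36)/(p + 1)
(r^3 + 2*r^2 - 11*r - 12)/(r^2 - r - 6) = (r^2 + 5*r + 4)/(r + 2)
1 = 1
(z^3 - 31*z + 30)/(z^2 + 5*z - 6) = z - 5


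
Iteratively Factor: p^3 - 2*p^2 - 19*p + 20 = (p - 5)*(p^2 + 3*p - 4) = (p - 5)*(p + 4)*(p - 1)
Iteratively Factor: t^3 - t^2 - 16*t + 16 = (t - 4)*(t^2 + 3*t - 4) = (t - 4)*(t + 4)*(t - 1)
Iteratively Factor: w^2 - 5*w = (w)*(w - 5)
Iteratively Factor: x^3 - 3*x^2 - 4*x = (x)*(x^2 - 3*x - 4) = x*(x + 1)*(x - 4)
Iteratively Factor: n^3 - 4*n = (n)*(n^2 - 4) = n*(n + 2)*(n - 2)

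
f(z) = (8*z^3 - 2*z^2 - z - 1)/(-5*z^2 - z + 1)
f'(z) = (10*z + 1)*(8*z^3 - 2*z^2 - z - 1)/(-5*z^2 - z + 1)^2 + (24*z^2 - 4*z - 1)/(-5*z^2 - z + 1)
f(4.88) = -7.13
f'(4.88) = -1.60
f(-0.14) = -0.88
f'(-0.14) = 0.37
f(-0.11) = -0.88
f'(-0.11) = -0.17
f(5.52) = -8.15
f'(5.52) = -1.60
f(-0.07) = -0.90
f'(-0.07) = -0.83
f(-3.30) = 6.12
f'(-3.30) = -1.55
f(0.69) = 0.01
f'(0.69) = -3.73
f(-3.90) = 7.06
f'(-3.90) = -1.57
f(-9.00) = 15.15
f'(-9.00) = -1.60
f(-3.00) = 5.66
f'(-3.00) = -1.53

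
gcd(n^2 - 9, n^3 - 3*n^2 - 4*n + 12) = n - 3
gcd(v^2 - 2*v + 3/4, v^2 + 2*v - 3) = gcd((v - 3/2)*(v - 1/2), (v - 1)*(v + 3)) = 1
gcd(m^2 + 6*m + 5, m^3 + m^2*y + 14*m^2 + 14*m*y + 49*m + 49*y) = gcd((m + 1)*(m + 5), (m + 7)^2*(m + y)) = 1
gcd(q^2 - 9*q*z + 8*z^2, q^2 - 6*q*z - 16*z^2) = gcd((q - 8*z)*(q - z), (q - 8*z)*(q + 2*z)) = -q + 8*z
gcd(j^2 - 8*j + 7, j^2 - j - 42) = j - 7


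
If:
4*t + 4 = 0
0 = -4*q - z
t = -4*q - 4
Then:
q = -3/4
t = -1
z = 3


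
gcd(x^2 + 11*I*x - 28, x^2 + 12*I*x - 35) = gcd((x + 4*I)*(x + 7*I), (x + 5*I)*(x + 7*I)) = x + 7*I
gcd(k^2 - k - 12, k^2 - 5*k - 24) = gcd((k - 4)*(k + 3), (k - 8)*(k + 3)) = k + 3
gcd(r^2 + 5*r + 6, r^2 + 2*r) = r + 2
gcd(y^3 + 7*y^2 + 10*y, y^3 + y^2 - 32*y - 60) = y^2 + 7*y + 10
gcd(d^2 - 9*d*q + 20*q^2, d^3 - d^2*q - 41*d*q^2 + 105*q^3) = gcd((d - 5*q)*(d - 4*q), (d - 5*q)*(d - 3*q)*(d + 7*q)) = -d + 5*q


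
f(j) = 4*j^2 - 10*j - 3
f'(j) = 8*j - 10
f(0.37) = -6.15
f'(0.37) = -7.04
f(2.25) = -5.25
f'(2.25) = 8.00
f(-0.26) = -0.13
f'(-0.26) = -12.08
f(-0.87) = 8.73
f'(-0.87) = -16.96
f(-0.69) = 5.80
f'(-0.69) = -15.52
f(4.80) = 41.16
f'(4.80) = 28.40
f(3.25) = 6.75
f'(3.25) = 16.00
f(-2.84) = 57.66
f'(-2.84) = -32.72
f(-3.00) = 63.00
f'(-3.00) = -34.00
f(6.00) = 81.00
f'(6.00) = 38.00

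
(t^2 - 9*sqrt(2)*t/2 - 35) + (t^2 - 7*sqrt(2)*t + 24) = 2*t^2 - 23*sqrt(2)*t/2 - 11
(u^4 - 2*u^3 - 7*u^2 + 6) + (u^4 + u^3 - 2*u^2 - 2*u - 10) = 2*u^4 - u^3 - 9*u^2 - 2*u - 4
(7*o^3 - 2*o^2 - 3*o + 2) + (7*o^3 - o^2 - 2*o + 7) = 14*o^3 - 3*o^2 - 5*o + 9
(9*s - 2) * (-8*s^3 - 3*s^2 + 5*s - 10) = -72*s^4 - 11*s^3 + 51*s^2 - 100*s + 20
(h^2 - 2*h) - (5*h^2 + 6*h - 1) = -4*h^2 - 8*h + 1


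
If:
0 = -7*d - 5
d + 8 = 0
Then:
No Solution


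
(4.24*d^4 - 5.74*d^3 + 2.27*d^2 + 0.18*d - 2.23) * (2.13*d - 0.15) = 9.0312*d^5 - 12.8622*d^4 + 5.6961*d^3 + 0.0429*d^2 - 4.7769*d + 0.3345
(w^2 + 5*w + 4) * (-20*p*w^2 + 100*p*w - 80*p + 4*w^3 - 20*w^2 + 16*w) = -20*p*w^4 + 340*p*w^2 - 320*p + 4*w^5 - 68*w^3 + 64*w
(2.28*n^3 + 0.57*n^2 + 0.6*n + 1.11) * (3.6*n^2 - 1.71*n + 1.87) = 8.208*n^5 - 1.8468*n^4 + 5.4489*n^3 + 4.0359*n^2 - 0.7761*n + 2.0757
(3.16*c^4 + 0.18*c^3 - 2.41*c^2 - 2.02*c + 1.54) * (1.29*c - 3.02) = 4.0764*c^5 - 9.311*c^4 - 3.6525*c^3 + 4.6724*c^2 + 8.087*c - 4.6508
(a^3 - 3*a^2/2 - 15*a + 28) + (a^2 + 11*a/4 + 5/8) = a^3 - a^2/2 - 49*a/4 + 229/8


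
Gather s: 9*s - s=8*s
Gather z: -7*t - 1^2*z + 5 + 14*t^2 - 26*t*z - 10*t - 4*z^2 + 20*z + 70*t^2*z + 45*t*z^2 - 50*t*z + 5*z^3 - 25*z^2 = 14*t^2 - 17*t + 5*z^3 + z^2*(45*t - 29) + z*(70*t^2 - 76*t + 19) + 5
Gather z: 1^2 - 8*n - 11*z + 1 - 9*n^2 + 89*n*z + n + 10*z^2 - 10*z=-9*n^2 - 7*n + 10*z^2 + z*(89*n - 21) + 2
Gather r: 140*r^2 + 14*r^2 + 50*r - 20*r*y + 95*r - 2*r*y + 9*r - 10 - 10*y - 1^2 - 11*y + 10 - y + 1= 154*r^2 + r*(154 - 22*y) - 22*y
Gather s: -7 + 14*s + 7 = 14*s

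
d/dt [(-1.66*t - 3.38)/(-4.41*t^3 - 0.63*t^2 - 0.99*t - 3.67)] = (-14.6412*t^3 - 45.7632*t^2 - 4.2588*t + 2.746)/(19.4481*t^6 + 5.5566*t^5 + 9.1287*t^4 + 33.6168*t^3 + 5.6043*t^2 + 7.2666*t + 13.4689)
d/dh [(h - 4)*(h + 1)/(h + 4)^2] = (11*h - 4)/(h^3 + 12*h^2 + 48*h + 64)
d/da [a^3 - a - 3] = 3*a^2 - 1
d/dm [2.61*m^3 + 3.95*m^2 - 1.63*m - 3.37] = 7.83*m^2 + 7.9*m - 1.63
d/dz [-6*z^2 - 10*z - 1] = -12*z - 10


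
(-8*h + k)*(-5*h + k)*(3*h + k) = 120*h^3 + h^2*k - 10*h*k^2 + k^3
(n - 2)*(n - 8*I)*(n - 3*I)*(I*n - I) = I*n^4 + 11*n^3 - 3*I*n^3 - 33*n^2 - 22*I*n^2 + 22*n + 72*I*n - 48*I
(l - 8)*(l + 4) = l^2 - 4*l - 32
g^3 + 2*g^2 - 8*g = g*(g - 2)*(g + 4)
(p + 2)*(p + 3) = p^2 + 5*p + 6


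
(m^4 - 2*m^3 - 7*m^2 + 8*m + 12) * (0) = 0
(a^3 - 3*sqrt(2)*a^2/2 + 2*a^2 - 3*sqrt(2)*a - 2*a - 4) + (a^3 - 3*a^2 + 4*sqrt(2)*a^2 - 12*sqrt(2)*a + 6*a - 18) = 2*a^3 - a^2 + 5*sqrt(2)*a^2/2 - 15*sqrt(2)*a + 4*a - 22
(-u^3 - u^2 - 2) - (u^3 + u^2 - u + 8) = -2*u^3 - 2*u^2 + u - 10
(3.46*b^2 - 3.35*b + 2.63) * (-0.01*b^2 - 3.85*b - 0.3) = -0.0346*b^4 - 13.2875*b^3 + 11.8332*b^2 - 9.1205*b - 0.789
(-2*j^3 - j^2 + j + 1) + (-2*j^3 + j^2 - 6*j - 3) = -4*j^3 - 5*j - 2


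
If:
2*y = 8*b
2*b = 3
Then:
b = 3/2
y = 6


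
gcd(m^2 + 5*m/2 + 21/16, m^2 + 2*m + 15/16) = m + 3/4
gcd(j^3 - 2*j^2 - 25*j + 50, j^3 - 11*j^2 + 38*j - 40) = j^2 - 7*j + 10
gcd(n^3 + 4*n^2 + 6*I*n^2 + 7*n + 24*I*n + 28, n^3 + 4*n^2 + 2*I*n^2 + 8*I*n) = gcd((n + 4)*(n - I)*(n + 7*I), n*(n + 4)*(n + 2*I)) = n + 4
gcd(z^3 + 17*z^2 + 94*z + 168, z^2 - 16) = z + 4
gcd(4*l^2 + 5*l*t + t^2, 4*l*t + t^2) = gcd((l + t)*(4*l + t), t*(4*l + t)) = 4*l + t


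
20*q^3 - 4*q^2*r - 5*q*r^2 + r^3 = (-5*q + r)*(-2*q + r)*(2*q + r)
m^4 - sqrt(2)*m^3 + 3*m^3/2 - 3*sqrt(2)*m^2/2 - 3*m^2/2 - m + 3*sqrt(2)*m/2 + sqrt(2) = (m - 1)*(m + 1/2)*(m + 2)*(m - sqrt(2))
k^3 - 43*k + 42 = (k - 6)*(k - 1)*(k + 7)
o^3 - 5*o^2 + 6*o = o*(o - 3)*(o - 2)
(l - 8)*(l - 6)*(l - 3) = l^3 - 17*l^2 + 90*l - 144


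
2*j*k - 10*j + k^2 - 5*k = (2*j + k)*(k - 5)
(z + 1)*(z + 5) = z^2 + 6*z + 5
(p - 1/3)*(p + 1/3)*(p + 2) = p^3 + 2*p^2 - p/9 - 2/9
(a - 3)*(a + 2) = a^2 - a - 6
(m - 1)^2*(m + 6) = m^3 + 4*m^2 - 11*m + 6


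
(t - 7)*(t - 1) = t^2 - 8*t + 7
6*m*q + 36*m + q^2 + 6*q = (6*m + q)*(q + 6)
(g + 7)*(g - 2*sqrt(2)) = g^2 - 2*sqrt(2)*g + 7*g - 14*sqrt(2)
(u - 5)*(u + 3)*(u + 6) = u^3 + 4*u^2 - 27*u - 90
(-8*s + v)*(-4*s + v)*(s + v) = 32*s^3 + 20*s^2*v - 11*s*v^2 + v^3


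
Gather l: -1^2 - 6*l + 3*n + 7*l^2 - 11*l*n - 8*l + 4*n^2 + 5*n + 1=7*l^2 + l*(-11*n - 14) + 4*n^2 + 8*n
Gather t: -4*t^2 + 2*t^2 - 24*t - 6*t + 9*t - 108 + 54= -2*t^2 - 21*t - 54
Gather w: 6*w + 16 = 6*w + 16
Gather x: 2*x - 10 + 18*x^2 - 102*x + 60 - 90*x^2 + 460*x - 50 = -72*x^2 + 360*x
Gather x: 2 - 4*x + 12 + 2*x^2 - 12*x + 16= 2*x^2 - 16*x + 30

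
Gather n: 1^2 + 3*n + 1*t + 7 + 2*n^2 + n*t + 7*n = 2*n^2 + n*(t + 10) + t + 8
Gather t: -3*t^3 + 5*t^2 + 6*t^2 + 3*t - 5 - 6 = -3*t^3 + 11*t^2 + 3*t - 11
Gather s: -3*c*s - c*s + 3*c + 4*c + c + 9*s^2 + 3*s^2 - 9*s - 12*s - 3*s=8*c + 12*s^2 + s*(-4*c - 24)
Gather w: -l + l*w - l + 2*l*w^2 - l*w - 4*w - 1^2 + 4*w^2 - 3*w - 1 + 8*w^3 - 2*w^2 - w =-2*l + 8*w^3 + w^2*(2*l + 2) - 8*w - 2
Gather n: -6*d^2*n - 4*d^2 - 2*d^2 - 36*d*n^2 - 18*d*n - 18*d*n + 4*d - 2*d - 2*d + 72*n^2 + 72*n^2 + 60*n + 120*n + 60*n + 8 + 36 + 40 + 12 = -6*d^2 + n^2*(144 - 36*d) + n*(-6*d^2 - 36*d + 240) + 96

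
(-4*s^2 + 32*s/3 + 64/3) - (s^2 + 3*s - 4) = -5*s^2 + 23*s/3 + 76/3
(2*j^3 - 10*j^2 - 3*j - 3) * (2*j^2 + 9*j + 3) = 4*j^5 - 2*j^4 - 90*j^3 - 63*j^2 - 36*j - 9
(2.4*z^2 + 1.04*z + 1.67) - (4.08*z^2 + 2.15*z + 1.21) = -1.68*z^2 - 1.11*z + 0.46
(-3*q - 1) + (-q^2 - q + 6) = -q^2 - 4*q + 5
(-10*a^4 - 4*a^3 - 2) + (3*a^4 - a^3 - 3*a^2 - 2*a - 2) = -7*a^4 - 5*a^3 - 3*a^2 - 2*a - 4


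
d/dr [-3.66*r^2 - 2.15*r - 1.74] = -7.32*r - 2.15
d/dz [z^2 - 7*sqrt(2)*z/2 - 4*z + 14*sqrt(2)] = 2*z - 7*sqrt(2)/2 - 4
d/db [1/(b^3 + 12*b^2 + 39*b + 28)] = 3*(-b^2 - 8*b - 13)/(b^3 + 12*b^2 + 39*b + 28)^2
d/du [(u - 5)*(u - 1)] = 2*u - 6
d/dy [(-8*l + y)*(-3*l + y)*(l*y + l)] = l*(24*l^2 - 22*l*y - 11*l + 3*y^2 + 2*y)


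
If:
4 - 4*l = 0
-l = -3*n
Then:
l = 1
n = 1/3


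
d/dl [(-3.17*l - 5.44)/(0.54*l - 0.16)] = (1.860192*l - 0.551168)/(0.54*l - 0.16)^3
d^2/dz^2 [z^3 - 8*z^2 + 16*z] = 6*z - 16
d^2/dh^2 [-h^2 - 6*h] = -2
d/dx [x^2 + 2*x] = 2*x + 2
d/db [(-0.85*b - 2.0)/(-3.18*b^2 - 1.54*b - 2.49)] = (2.703*b^2 + 1.309*b - (0.85*b + 2.0)*(6.36*b + 1.54) + 2.1165)/(3.18*b^2 + 1.54*b + 2.49)^2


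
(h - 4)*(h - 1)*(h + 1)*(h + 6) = h^4 + 2*h^3 - 25*h^2 - 2*h + 24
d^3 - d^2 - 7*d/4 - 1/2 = (d - 2)*(d + 1/2)^2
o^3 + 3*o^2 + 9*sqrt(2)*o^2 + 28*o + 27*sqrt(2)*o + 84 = (o + 3)*(o + 2*sqrt(2))*(o + 7*sqrt(2))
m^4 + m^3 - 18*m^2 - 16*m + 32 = (m - 4)*(m - 1)*(m + 2)*(m + 4)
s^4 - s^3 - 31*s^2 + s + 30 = (s - 6)*(s - 1)*(s + 1)*(s + 5)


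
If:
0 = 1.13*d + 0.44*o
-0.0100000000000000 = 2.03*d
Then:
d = -0.00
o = 0.01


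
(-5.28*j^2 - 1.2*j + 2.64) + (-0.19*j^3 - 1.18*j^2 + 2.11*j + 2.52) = -0.19*j^3 - 6.46*j^2 + 0.91*j + 5.16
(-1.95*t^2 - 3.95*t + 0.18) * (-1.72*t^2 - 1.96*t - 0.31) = 3.354*t^4 + 10.616*t^3 + 8.0369*t^2 + 0.8717*t - 0.0558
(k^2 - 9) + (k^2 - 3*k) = 2*k^2 - 3*k - 9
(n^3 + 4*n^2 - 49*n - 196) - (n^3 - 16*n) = 4*n^2 - 33*n - 196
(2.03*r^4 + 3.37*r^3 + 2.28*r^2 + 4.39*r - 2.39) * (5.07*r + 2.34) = 10.2921*r^5 + 21.8361*r^4 + 19.4454*r^3 + 27.5925*r^2 - 1.8447*r - 5.5926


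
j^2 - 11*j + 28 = (j - 7)*(j - 4)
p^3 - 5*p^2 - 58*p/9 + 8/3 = (p - 6)*(p - 1/3)*(p + 4/3)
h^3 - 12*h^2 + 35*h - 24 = (h - 8)*(h - 3)*(h - 1)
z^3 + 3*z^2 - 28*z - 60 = (z - 5)*(z + 2)*(z + 6)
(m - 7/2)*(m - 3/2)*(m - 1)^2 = m^4 - 7*m^3 + 65*m^2/4 - 31*m/2 + 21/4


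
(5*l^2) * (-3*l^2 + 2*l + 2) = -15*l^4 + 10*l^3 + 10*l^2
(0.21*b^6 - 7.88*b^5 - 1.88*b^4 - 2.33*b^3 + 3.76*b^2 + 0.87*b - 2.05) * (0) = 0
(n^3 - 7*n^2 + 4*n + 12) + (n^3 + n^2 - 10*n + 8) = 2*n^3 - 6*n^2 - 6*n + 20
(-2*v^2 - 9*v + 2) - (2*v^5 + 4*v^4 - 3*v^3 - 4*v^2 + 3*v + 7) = -2*v^5 - 4*v^4 + 3*v^3 + 2*v^2 - 12*v - 5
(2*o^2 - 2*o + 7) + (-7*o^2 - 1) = -5*o^2 - 2*o + 6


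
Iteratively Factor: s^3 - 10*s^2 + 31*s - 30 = (s - 2)*(s^2 - 8*s + 15) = (s - 3)*(s - 2)*(s - 5)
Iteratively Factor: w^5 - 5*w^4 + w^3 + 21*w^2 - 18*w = (w)*(w^4 - 5*w^3 + w^2 + 21*w - 18) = w*(w - 3)*(w^3 - 2*w^2 - 5*w + 6) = w*(w - 3)*(w + 2)*(w^2 - 4*w + 3) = w*(w - 3)^2*(w + 2)*(w - 1)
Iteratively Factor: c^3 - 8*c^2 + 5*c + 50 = (c - 5)*(c^2 - 3*c - 10) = (c - 5)^2*(c + 2)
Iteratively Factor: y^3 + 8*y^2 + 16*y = (y + 4)*(y^2 + 4*y) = (y + 4)^2*(y)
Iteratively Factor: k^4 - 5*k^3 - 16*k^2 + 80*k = (k - 4)*(k^3 - k^2 - 20*k) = k*(k - 4)*(k^2 - k - 20) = k*(k - 4)*(k + 4)*(k - 5)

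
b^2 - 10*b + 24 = (b - 6)*(b - 4)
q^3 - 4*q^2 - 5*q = q*(q - 5)*(q + 1)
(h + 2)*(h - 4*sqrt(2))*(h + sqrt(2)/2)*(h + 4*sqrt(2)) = h^4 + sqrt(2)*h^3/2 + 2*h^3 - 32*h^2 + sqrt(2)*h^2 - 64*h - 16*sqrt(2)*h - 32*sqrt(2)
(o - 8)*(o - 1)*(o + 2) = o^3 - 7*o^2 - 10*o + 16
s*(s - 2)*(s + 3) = s^3 + s^2 - 6*s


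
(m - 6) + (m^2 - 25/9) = m^2 + m - 79/9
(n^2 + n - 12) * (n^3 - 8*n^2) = n^5 - 7*n^4 - 20*n^3 + 96*n^2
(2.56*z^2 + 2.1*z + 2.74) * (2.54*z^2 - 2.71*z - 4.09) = 6.5024*z^4 - 1.6036*z^3 - 9.2018*z^2 - 16.0144*z - 11.2066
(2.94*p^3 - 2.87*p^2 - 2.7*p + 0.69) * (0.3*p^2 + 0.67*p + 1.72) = 0.882*p^5 + 1.1088*p^4 + 2.3239*p^3 - 6.5384*p^2 - 4.1817*p + 1.1868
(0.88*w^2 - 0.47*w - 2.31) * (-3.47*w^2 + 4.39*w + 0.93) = -3.0536*w^4 + 5.4941*w^3 + 6.7708*w^2 - 10.578*w - 2.1483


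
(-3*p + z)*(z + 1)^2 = -3*p*z^2 - 6*p*z - 3*p + z^3 + 2*z^2 + z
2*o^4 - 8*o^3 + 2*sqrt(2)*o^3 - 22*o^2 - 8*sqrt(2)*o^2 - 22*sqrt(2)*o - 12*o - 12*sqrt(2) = (o - 6)*(o + sqrt(2))*(sqrt(2)*o + sqrt(2))^2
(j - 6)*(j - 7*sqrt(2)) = j^2 - 7*sqrt(2)*j - 6*j + 42*sqrt(2)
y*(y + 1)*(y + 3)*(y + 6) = y^4 + 10*y^3 + 27*y^2 + 18*y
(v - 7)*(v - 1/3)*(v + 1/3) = v^3 - 7*v^2 - v/9 + 7/9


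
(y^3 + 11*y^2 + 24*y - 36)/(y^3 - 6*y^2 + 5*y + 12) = (y^3 + 11*y^2 + 24*y - 36)/(y^3 - 6*y^2 + 5*y + 12)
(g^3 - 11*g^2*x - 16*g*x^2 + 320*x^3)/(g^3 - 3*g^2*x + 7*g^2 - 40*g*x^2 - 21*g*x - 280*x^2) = (g - 8*x)/(g + 7)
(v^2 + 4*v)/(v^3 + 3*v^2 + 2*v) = (v + 4)/(v^2 + 3*v + 2)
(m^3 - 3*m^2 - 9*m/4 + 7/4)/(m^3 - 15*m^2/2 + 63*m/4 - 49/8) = 2*(m + 1)/(2*m - 7)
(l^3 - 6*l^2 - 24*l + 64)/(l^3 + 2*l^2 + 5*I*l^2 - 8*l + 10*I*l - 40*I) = (l - 8)/(l + 5*I)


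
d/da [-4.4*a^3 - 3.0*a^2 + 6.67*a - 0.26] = -13.2*a^2 - 6.0*a + 6.67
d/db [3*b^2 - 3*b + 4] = 6*b - 3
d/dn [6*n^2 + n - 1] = 12*n + 1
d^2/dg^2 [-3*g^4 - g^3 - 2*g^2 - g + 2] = -36*g^2 - 6*g - 4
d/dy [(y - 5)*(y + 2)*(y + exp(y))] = y^2*exp(y) + 3*y^2 - y*exp(y) - 6*y - 13*exp(y) - 10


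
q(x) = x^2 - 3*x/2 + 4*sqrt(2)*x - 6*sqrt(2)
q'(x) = 2*x - 3/2 + 4*sqrt(2)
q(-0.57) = -10.53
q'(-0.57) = 3.02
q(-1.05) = -11.75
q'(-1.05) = 2.06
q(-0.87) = -11.34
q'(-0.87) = 2.42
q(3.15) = 14.53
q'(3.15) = 10.46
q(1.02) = -3.20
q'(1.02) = 6.20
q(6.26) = 56.72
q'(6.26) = 16.68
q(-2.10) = -12.80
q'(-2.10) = -0.04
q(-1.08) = -11.81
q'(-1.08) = 2.00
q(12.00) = 185.40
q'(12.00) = 28.16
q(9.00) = 109.93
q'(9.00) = 22.16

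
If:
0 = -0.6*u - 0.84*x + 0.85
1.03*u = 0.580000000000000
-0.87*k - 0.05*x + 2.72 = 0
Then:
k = 3.09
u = 0.56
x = 0.61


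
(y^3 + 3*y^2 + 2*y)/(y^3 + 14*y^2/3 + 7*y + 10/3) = 3*y/(3*y + 5)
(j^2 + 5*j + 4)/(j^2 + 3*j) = (j^2 + 5*j + 4)/(j*(j + 3))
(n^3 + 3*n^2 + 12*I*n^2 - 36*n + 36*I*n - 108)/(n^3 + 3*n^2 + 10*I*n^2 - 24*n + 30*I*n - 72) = (n + 6*I)/(n + 4*I)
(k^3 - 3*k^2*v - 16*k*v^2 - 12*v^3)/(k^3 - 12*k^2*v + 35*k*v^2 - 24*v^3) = (k^3 - 3*k^2*v - 16*k*v^2 - 12*v^3)/(k^3 - 12*k^2*v + 35*k*v^2 - 24*v^3)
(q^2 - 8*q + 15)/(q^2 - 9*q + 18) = (q - 5)/(q - 6)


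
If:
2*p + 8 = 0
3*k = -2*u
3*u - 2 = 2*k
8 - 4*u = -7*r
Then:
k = -4/13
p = -4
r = -80/91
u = 6/13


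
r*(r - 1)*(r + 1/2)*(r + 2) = r^4 + 3*r^3/2 - 3*r^2/2 - r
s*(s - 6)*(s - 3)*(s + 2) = s^4 - 7*s^3 + 36*s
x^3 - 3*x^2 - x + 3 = (x - 3)*(x - 1)*(x + 1)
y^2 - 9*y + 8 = (y - 8)*(y - 1)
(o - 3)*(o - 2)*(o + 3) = o^3 - 2*o^2 - 9*o + 18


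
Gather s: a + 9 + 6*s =a + 6*s + 9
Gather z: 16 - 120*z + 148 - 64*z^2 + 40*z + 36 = -64*z^2 - 80*z + 200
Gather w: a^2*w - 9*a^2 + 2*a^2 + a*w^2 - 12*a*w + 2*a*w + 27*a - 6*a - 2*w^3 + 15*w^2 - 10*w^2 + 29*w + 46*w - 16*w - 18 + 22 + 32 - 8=-7*a^2 + 21*a - 2*w^3 + w^2*(a + 5) + w*(a^2 - 10*a + 59) + 28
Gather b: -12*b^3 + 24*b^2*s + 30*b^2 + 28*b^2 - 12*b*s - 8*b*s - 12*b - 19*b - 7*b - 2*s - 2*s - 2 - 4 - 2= -12*b^3 + b^2*(24*s + 58) + b*(-20*s - 38) - 4*s - 8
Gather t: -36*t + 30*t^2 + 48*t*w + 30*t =30*t^2 + t*(48*w - 6)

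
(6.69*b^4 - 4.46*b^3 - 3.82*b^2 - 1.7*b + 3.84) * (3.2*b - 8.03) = 21.408*b^5 - 67.9927*b^4 + 23.5898*b^3 + 25.2346*b^2 + 25.939*b - 30.8352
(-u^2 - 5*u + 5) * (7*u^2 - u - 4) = -7*u^4 - 34*u^3 + 44*u^2 + 15*u - 20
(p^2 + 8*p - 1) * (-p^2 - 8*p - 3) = -p^4 - 16*p^3 - 66*p^2 - 16*p + 3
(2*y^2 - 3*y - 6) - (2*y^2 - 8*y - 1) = 5*y - 5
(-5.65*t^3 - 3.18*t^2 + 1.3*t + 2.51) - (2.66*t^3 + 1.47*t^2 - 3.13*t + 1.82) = -8.31*t^3 - 4.65*t^2 + 4.43*t + 0.69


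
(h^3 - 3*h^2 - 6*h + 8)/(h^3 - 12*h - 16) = (h - 1)/(h + 2)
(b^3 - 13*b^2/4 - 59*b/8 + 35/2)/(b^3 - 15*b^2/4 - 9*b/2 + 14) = (b + 5/2)/(b + 2)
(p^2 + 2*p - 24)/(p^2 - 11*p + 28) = (p + 6)/(p - 7)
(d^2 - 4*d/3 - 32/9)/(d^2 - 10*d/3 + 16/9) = (3*d + 4)/(3*d - 2)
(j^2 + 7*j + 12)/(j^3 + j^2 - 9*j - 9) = (j + 4)/(j^2 - 2*j - 3)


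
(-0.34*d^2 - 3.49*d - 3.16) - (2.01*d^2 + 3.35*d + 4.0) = -2.35*d^2 - 6.84*d - 7.16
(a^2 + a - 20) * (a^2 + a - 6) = a^4 + 2*a^3 - 25*a^2 - 26*a + 120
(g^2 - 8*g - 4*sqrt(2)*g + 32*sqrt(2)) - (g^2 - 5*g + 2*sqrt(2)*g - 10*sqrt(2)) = -6*sqrt(2)*g - 3*g + 42*sqrt(2)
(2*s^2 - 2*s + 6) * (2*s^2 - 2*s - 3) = 4*s^4 - 8*s^3 + 10*s^2 - 6*s - 18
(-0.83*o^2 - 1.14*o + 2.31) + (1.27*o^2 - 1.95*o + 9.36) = 0.44*o^2 - 3.09*o + 11.67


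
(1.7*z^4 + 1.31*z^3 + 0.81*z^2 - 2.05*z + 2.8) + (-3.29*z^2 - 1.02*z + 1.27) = 1.7*z^4 + 1.31*z^3 - 2.48*z^2 - 3.07*z + 4.07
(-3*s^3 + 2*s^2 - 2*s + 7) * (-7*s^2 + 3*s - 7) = 21*s^5 - 23*s^4 + 41*s^3 - 69*s^2 + 35*s - 49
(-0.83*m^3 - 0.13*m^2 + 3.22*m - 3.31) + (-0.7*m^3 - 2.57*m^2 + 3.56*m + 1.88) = -1.53*m^3 - 2.7*m^2 + 6.78*m - 1.43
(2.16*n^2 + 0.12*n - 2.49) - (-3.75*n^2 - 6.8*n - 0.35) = 5.91*n^2 + 6.92*n - 2.14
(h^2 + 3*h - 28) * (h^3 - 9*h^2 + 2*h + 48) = h^5 - 6*h^4 - 53*h^3 + 306*h^2 + 88*h - 1344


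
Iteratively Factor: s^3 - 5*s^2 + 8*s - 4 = (s - 1)*(s^2 - 4*s + 4) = (s - 2)*(s - 1)*(s - 2)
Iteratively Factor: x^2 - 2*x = (x)*(x - 2)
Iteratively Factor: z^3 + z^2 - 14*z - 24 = (z + 2)*(z^2 - z - 12) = (z - 4)*(z + 2)*(z + 3)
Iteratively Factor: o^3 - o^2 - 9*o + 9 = (o - 3)*(o^2 + 2*o - 3) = (o - 3)*(o - 1)*(o + 3)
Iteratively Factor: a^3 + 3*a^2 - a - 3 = (a + 3)*(a^2 - 1) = (a - 1)*(a + 3)*(a + 1)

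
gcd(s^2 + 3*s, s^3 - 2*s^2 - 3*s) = s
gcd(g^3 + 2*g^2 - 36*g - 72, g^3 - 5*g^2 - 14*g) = g + 2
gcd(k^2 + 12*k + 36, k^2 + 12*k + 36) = k^2 + 12*k + 36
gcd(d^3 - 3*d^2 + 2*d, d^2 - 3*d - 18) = 1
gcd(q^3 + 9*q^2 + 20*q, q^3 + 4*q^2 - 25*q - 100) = q^2 + 9*q + 20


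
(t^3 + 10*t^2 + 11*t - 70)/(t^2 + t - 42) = (t^2 + 3*t - 10)/(t - 6)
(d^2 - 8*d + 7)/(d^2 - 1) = (d - 7)/(d + 1)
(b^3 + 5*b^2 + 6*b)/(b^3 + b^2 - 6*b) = (b + 2)/(b - 2)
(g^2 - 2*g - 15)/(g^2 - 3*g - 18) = (g - 5)/(g - 6)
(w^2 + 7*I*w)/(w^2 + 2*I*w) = (w + 7*I)/(w + 2*I)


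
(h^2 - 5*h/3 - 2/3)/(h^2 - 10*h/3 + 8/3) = (3*h + 1)/(3*h - 4)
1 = 1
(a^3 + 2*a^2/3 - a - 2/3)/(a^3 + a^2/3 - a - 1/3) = (3*a + 2)/(3*a + 1)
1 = 1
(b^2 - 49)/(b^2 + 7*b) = (b - 7)/b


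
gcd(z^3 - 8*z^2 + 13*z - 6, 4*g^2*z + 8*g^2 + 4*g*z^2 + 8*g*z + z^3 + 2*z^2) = 1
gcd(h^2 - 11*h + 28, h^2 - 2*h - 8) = h - 4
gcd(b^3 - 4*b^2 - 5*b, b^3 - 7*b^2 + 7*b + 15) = b^2 - 4*b - 5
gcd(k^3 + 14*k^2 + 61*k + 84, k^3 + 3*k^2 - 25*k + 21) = k + 7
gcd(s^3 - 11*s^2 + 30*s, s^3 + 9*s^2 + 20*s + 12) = 1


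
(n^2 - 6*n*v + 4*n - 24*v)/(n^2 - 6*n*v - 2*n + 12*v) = (n + 4)/(n - 2)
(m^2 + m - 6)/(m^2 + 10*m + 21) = (m - 2)/(m + 7)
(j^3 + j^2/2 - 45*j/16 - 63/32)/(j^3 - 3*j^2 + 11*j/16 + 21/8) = (j + 3/2)/(j - 2)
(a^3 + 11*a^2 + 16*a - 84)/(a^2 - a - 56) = (a^2 + 4*a - 12)/(a - 8)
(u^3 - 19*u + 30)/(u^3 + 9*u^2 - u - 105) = (u - 2)/(u + 7)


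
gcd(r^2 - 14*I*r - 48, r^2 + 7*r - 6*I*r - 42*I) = r - 6*I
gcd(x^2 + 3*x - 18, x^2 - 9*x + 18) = x - 3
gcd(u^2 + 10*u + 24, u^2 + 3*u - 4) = u + 4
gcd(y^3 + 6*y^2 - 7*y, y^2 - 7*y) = y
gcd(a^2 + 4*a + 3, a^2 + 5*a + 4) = a + 1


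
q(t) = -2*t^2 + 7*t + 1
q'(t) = 7 - 4*t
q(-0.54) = -3.36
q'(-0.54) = 9.16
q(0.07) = 1.48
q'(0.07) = 6.72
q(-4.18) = -63.20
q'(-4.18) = 23.72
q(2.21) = 6.70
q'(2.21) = -1.84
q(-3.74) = -53.16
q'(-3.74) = 21.96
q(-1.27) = -11.12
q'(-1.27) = 12.08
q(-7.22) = -153.80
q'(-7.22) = 35.88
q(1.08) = 6.23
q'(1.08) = 2.68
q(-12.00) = -371.00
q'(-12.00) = 55.00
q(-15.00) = -554.00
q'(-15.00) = 67.00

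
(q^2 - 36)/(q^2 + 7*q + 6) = (q - 6)/(q + 1)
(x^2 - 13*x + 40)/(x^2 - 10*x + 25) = (x - 8)/(x - 5)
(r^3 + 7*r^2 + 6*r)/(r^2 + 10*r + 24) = r*(r + 1)/(r + 4)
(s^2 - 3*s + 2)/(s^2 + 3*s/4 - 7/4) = 4*(s - 2)/(4*s + 7)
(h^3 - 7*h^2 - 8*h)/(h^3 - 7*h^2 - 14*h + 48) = h*(h + 1)/(h^2 + h - 6)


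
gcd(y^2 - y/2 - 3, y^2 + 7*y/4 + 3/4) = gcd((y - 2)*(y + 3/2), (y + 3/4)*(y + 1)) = 1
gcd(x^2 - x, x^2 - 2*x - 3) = 1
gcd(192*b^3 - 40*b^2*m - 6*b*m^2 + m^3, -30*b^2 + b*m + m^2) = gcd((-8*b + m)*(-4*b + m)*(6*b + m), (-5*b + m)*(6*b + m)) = 6*b + m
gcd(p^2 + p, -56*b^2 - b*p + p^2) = 1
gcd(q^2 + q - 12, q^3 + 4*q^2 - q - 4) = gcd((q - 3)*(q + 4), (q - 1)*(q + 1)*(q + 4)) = q + 4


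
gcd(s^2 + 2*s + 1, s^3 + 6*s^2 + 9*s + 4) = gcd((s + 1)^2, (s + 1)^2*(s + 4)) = s^2 + 2*s + 1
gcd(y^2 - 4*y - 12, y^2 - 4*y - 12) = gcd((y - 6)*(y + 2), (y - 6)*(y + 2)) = y^2 - 4*y - 12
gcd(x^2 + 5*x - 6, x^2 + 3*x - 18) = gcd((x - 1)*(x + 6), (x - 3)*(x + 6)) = x + 6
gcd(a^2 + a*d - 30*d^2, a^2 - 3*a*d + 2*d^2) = 1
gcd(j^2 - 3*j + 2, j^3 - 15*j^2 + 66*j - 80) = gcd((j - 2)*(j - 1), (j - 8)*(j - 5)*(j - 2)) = j - 2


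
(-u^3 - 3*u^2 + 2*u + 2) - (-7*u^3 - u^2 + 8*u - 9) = 6*u^3 - 2*u^2 - 6*u + 11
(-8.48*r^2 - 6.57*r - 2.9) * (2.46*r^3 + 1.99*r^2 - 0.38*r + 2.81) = -20.8608*r^5 - 33.0374*r^4 - 16.9859*r^3 - 27.1032*r^2 - 17.3597*r - 8.149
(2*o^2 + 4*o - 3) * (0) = 0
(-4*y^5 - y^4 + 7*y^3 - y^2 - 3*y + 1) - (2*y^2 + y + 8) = -4*y^5 - y^4 + 7*y^3 - 3*y^2 - 4*y - 7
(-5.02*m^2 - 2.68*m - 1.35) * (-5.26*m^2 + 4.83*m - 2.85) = 26.4052*m^4 - 10.1498*m^3 + 8.4636*m^2 + 1.1175*m + 3.8475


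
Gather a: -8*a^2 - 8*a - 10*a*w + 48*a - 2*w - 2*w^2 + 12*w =-8*a^2 + a*(40 - 10*w) - 2*w^2 + 10*w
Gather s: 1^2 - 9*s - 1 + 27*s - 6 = 18*s - 6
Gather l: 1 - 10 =-9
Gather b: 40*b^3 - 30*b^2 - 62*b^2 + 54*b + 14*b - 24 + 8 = 40*b^3 - 92*b^2 + 68*b - 16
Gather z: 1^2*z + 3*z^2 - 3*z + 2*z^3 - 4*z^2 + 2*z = 2*z^3 - z^2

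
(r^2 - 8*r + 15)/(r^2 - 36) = (r^2 - 8*r + 15)/(r^2 - 36)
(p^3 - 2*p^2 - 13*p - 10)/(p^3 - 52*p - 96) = (p^2 - 4*p - 5)/(p^2 - 2*p - 48)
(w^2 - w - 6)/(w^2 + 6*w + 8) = (w - 3)/(w + 4)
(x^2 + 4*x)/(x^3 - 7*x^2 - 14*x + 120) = x/(x^2 - 11*x + 30)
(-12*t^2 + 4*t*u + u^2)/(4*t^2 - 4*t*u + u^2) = (-6*t - u)/(2*t - u)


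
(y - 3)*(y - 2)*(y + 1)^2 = y^4 - 3*y^3 - 3*y^2 + 7*y + 6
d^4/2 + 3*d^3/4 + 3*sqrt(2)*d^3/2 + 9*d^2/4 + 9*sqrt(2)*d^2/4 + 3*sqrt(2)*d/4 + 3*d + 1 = (d/2 + sqrt(2))*(d + 1/2)*(d + 1)*(d + sqrt(2))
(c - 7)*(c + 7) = c^2 - 49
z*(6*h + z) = 6*h*z + z^2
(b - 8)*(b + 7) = b^2 - b - 56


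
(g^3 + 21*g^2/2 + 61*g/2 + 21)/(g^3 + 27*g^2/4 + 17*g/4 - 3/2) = 2*(2*g + 7)/(4*g - 1)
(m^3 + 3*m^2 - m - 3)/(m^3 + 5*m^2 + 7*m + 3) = (m - 1)/(m + 1)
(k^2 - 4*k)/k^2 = (k - 4)/k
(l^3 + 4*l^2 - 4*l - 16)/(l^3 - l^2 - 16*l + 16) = (l^2 - 4)/(l^2 - 5*l + 4)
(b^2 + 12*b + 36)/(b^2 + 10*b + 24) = (b + 6)/(b + 4)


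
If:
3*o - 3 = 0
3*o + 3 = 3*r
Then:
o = 1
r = 2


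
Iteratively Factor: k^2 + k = (k + 1)*(k)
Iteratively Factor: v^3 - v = (v - 1)*(v^2 + v) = (v - 1)*(v + 1)*(v)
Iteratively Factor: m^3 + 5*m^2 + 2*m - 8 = (m + 4)*(m^2 + m - 2) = (m + 2)*(m + 4)*(m - 1)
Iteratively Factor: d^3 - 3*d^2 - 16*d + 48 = (d - 4)*(d^2 + d - 12) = (d - 4)*(d - 3)*(d + 4)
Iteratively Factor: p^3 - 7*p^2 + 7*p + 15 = (p - 5)*(p^2 - 2*p - 3) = (p - 5)*(p + 1)*(p - 3)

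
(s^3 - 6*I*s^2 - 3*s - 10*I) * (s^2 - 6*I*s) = s^5 - 12*I*s^4 - 39*s^3 + 8*I*s^2 - 60*s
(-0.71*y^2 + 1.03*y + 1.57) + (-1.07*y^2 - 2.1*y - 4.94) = -1.78*y^2 - 1.07*y - 3.37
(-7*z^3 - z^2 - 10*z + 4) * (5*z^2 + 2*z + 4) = -35*z^5 - 19*z^4 - 80*z^3 - 4*z^2 - 32*z + 16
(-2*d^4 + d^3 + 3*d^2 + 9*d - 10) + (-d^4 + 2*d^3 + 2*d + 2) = -3*d^4 + 3*d^3 + 3*d^2 + 11*d - 8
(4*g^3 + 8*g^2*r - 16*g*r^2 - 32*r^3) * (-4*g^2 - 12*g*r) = -16*g^5 - 80*g^4*r - 32*g^3*r^2 + 320*g^2*r^3 + 384*g*r^4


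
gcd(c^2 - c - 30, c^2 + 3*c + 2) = 1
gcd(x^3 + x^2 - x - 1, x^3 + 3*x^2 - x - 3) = x^2 - 1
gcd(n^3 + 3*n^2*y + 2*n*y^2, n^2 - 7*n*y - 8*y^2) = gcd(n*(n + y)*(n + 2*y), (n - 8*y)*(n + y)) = n + y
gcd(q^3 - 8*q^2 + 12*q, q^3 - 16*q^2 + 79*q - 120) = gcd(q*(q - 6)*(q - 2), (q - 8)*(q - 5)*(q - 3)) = 1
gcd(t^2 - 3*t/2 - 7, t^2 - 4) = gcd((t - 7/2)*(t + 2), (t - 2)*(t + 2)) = t + 2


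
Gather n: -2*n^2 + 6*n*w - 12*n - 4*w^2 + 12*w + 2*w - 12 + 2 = -2*n^2 + n*(6*w - 12) - 4*w^2 + 14*w - 10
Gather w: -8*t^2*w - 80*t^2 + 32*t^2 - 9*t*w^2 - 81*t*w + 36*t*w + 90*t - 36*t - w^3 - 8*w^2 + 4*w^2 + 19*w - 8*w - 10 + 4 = -48*t^2 + 54*t - w^3 + w^2*(-9*t - 4) + w*(-8*t^2 - 45*t + 11) - 6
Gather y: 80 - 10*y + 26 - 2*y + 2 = 108 - 12*y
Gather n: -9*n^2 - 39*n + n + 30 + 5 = -9*n^2 - 38*n + 35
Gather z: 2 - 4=-2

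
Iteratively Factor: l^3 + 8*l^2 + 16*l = (l)*(l^2 + 8*l + 16) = l*(l + 4)*(l + 4)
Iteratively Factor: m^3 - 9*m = (m - 3)*(m^2 + 3*m) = (m - 3)*(m + 3)*(m)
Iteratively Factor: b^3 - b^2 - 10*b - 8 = (b - 4)*(b^2 + 3*b + 2) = (b - 4)*(b + 1)*(b + 2)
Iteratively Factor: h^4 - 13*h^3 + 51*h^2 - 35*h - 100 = (h - 5)*(h^3 - 8*h^2 + 11*h + 20) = (h - 5)*(h - 4)*(h^2 - 4*h - 5) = (h - 5)*(h - 4)*(h + 1)*(h - 5)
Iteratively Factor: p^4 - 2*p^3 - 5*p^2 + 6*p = (p - 3)*(p^3 + p^2 - 2*p) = p*(p - 3)*(p^2 + p - 2) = p*(p - 3)*(p + 2)*(p - 1)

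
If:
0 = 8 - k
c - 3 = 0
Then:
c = 3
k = 8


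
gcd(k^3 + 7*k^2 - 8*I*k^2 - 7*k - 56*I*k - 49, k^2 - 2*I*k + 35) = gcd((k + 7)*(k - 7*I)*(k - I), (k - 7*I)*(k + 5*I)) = k - 7*I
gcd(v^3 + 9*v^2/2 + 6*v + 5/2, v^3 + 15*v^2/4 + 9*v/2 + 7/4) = v^2 + 2*v + 1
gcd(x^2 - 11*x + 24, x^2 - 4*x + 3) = x - 3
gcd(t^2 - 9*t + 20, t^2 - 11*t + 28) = t - 4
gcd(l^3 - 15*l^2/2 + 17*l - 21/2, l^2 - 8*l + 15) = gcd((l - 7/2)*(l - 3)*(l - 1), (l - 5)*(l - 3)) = l - 3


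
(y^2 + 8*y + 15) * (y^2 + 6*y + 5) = y^4 + 14*y^3 + 68*y^2 + 130*y + 75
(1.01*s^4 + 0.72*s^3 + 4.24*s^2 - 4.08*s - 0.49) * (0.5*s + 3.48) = 0.505*s^5 + 3.8748*s^4 + 4.6256*s^3 + 12.7152*s^2 - 14.4434*s - 1.7052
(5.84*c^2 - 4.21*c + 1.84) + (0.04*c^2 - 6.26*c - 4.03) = 5.88*c^2 - 10.47*c - 2.19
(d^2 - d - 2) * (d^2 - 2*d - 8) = d^4 - 3*d^3 - 8*d^2 + 12*d + 16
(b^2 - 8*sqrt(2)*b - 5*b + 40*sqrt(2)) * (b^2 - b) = b^4 - 8*sqrt(2)*b^3 - 6*b^3 + 5*b^2 + 48*sqrt(2)*b^2 - 40*sqrt(2)*b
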